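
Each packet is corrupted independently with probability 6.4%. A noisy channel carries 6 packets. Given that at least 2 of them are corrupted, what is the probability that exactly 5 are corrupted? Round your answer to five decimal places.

0.00012

X ~ Binomial(6, 0.064). Want P(X=5 | X≥2) = P(X=5) / P(X≥2).
P(X=5) = C(6,5)·0.064^5·0.936^1 = 0.0000060
P(X≥2) = 1 − 0.6724424 − 0.2758738 = 0.0516838
Ratio = 0.0000060 / 0.0516838 = 0.0001167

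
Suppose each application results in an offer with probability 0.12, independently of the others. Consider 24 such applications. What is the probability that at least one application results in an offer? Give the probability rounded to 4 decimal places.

0.9535

P(at least one) = 1 − P(none) = 1 − (1 − 0.12)^24
= 1 − 0.046514 = 0.953486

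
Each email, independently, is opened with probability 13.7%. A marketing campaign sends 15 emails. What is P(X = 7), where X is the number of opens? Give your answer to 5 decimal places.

X ~ Binomial(n=15, p=0.137).
P(X=7) = C(15,7) · p^7 · (1−p)^8
= 6435 · 9.0582e-07 · 0.30767 = 0.0017934

0.00179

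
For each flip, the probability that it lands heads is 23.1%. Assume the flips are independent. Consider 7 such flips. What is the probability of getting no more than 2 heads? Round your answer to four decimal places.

X ~ Binomial(7, 0.231); P(X ≤ 2) = Σ C(7,k) p^k (1−p)^(7−k) over k:
  k=0: C(7,0)·0.231^0·0.769^7 = 0.159032
  k=1: C(7,1)·0.231^1·0.769^6 = 0.334401
  k=2: C(7,2)·0.231^2·0.769^5 = 0.301353
Total = 0.794786

0.7948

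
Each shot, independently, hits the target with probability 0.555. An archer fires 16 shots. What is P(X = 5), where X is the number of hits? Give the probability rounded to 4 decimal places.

X ~ Binomial(n=16, p=0.555).
P(X=5) = C(16,5) · p^5 · (1−p)^11
= 4368 · 0.052658 · 0.00013551 = 0.031168

0.0312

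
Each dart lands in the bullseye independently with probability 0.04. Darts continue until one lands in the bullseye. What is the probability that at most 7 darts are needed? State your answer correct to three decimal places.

0.249

Y = number of darts to the first success; geometric, p = 0.04.
P(Y ≤ 7) = 1 − (1−p)^7 = 1 − 0.75145 = 0.24855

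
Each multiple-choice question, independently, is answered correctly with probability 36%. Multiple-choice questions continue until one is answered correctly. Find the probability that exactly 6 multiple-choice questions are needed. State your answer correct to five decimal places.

Geometric (trials to first success), p = 0.36.
P(Y = 6) = (1−p)^5 · p = 0.10737 · 0.36 = 0.0386547

0.03865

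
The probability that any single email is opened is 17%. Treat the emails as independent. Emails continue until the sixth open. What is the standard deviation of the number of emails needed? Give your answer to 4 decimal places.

13.1270

Y = total emails until the sixth success; negative binomial with r=6, p=0.17.
SD(Y) = √[r(1−p)/p²] = √(172.318339) = 13.127008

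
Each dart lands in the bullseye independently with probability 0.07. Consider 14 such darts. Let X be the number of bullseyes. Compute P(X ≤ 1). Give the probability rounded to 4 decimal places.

0.7436

X ~ Binomial(14, 0.07); P(X ≤ 1) = Σ C(14,k) p^k (1−p)^(14−k) over k:
  k=0: C(14,0)·0.07^0·0.93^14 = 0.362044
  k=1: C(14,1)·0.07^1·0.93^13 = 0.381509
Total = 0.743553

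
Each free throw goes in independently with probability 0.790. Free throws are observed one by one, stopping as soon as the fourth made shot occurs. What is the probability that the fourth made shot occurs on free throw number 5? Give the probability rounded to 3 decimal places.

0.327

Y = trial on which the fourth success occurs; negative binomial, r=4, p=0.79.
P(Y=5) = C(4,3) · p^4 · (1−p)^1
= 4 · 0.3895 · 0.21 = 0.32718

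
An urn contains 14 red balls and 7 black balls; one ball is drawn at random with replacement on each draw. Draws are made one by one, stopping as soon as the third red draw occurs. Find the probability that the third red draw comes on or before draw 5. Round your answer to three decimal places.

Finishing within 5 draws ⇔ at least 3 successes in the first 5. With X ~ Binomial(5, 0.666667), P(Y ≤ 5) = 1 − P(X ≤ 2).
  k=0: C(5,0)·0.666667^0·0.333333^5 = 0.00412
  k=1: C(5,1)·0.666667^1·0.333333^4 = 0.04115
  k=2: C(5,2)·0.666667^2·0.333333^3 = 0.16461
1 − 0.20988 = 0.79012

0.790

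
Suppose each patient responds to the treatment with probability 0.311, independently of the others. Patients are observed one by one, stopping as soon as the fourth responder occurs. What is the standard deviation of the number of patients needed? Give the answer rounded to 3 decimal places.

5.338

Y = total patients until the fourth success; negative binomial with r=4, p=0.311.
SD(Y) = √[r(1−p)/p²] = √(28.49433) = 5.33801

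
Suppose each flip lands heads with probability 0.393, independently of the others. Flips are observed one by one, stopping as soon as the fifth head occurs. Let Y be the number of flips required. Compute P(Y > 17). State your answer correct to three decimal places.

Needing more than 17 flips ⇔ fewer than 5 successes in the first 17. With X ~ Binomial(17, 0.393), P(Y > 17) = P(X ≤ 4).
  k=0: C(17,0)·0.393^0·0.607^17 = 0.00021
  k=1: C(17,1)·0.393^1·0.607^16 = 0.00227
  k=2: C(17,2)·0.393^2·0.607^15 = 0.01175
  k=3: C(17,3)·0.393^3·0.607^14 = 0.03805
  k=4: C(17,4)·0.393^4·0.607^13 = 0.08622
P(X ≤ 4) = 0.13849

0.138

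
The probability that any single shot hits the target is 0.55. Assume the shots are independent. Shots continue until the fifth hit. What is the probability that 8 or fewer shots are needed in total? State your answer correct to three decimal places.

Finishing within 8 shots ⇔ at least 5 successes in the first 8. With X ~ Binomial(8, 0.55), P(Y ≤ 8) = 1 − P(X ≤ 4).
  k=0: C(8,0)·0.55^0·0.45^8 = 0.00168
  k=1: C(8,1)·0.55^1·0.45^7 = 0.01644
  k=2: C(8,2)·0.55^2·0.45^6 = 0.07033
  k=3: C(8,3)·0.55^3·0.45^5 = 0.17192
  k=4: C(8,4)·0.55^4·0.45^4 = 0.26266
1 − 0.52304 = 0.47696

0.477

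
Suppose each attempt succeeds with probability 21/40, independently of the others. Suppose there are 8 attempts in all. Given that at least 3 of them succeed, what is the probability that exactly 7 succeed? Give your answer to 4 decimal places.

X ~ Binomial(8, 0.525). Want P(X=7 | X≥3) = P(X=7) / P(X≥3).
P(X=7) = C(8,7)·0.525^7·0.475^1 = 0.041773
P(X≥3) = 1 − 0.002591 − 0.022914 − 0.088642 = 0.885853
Ratio = 0.041773 / 0.885853 = 0.047156

0.0472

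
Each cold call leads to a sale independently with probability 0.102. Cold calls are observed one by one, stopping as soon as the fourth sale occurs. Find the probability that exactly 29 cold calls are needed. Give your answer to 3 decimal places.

Y = trial on which the fourth success occurs; negative binomial, r=4, p=0.102.
P(Y=29) = C(28,3) · p^4 · (1−p)^25
= 3276 · 0.00010824 · 0.067906 = 0.02408

0.024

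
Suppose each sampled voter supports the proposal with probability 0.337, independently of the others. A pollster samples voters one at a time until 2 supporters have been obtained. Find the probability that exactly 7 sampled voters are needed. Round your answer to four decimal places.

0.0873

Y = trial on which the second success occurs; negative binomial, r=2, p=0.337.
P(Y=7) = C(6,1) · p^2 · (1−p)^5
= 6 · 0.11357 · 0.12811 = 0.087293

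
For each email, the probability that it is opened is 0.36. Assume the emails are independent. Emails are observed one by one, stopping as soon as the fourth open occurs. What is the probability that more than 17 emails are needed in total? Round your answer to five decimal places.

Needing more than 17 emails ⇔ fewer than 4 successes in the first 17. With X ~ Binomial(17, 0.36), P(Y > 17) = P(X ≤ 3).
  k=0: C(17,0)·0.36^0·0.64^17 = 0.0005071
  k=1: C(17,1)·0.36^1·0.64^16 = 0.0048488
  k=2: C(17,2)·0.36^2·0.64^15 = 0.0218194
  k=3: C(17,3)·0.36^3·0.64^14 = 0.0613672
P(X ≤ 3) = 0.0885424

0.08854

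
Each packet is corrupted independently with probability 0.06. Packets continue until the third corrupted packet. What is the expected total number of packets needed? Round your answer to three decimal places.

50.000

Y = total packets until the third success; negative binomial with r=3, p=0.06.
E[Y] = r / p = 3 / 0.06 = 50.00000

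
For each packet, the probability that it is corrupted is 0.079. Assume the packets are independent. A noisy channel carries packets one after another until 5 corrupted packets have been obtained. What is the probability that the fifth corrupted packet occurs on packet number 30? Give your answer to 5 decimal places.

Y = trial on which the fifth success occurs; negative binomial, r=5, p=0.079.
P(Y=30) = C(29,4) · p^5 · (1−p)^25
= 23751 · 3.0771e-06 · 0.12779 = 0.0093392

0.00934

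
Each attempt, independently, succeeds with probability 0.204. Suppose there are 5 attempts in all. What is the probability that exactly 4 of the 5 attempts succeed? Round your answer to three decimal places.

0.007

X ~ Binomial(n=5, p=0.204).
P(X=4) = C(5,4) · p^4 · (1−p)^1
= 5 · 0.0017319 · 0.796 = 0.00689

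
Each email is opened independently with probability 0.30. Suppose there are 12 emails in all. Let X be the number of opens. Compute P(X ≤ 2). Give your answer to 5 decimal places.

X ~ Binomial(12, 0.30); P(X ≤ 2) = Σ C(12,k) p^k (1−p)^(12−k) over k:
  k=0: C(12,0)·0.30^0·0.70^12 = 0.0138413
  k=1: C(12,1)·0.30^1·0.70^11 = 0.0711838
  k=2: C(12,2)·0.30^2·0.70^10 = 0.1677903
Total = 0.2528153

0.25282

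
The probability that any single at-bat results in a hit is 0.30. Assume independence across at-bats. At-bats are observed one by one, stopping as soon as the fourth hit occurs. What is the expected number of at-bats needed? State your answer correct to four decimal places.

Y = total at-bats until the fourth success; negative binomial with r=4, p=0.30.
E[Y] = r / p = 4 / 0.30 = 13.333333

13.3333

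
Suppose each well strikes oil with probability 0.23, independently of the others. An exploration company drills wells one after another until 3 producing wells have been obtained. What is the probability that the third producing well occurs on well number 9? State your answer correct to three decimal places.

Y = trial on which the third success occurs; negative binomial, r=3, p=0.23.
P(Y=9) = C(8,2) · p^3 · (1−p)^6
= 28 · 0.012167 · 0.20842 = 0.07100

0.071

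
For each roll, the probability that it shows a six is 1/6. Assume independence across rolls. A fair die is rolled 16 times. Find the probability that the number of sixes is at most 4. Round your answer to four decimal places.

0.8866

X ~ Binomial(16, 0.166667); P(X ≤ 4) = Σ C(16,k) p^k (1−p)^(16−k) over k:
  k=0: C(16,0)·0.166667^0·0.833333^16 = 0.054088
  k=1: C(16,1)·0.166667^1·0.833333^15 = 0.173081
  k=2: C(16,2)·0.166667^2·0.833333^14 = 0.259622
  k=3: C(16,3)·0.166667^3·0.833333^13 = 0.242314
  k=4: C(16,4)·0.166667^4·0.833333^12 = 0.157504
Total = 0.886609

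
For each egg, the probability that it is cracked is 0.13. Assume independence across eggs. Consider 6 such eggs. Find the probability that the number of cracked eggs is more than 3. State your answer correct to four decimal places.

0.0034

X ~ Binomial(6, 0.13); P(X ≥ 4) = Σ C(6,k) p^k (1−p)^(6−k) over k:
  k=4: C(6,4)·0.13^4·0.87^2 = 0.003243
  k=5: C(6,5)·0.13^5·0.87^1 = 0.000194
  k=6: C(6,6)·0.13^6·0.87^0 = 0.000005
Total = 0.003441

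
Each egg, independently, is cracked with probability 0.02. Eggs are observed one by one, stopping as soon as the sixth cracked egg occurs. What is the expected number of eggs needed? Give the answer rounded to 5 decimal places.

Y = total eggs until the sixth success; negative binomial with r=6, p=0.02.
E[Y] = r / p = 6 / 0.02 = 300.0000000

300.00000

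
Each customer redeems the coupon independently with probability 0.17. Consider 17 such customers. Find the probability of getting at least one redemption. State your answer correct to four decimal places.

0.9579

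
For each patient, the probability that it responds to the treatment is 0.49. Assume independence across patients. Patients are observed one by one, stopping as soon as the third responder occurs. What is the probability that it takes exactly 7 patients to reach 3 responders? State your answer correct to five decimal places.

0.11939

Y = trial on which the third success occurs; negative binomial, r=3, p=0.49.
P(Y=7) = C(6,2) · p^3 · (1−p)^4
= 15 · 0.11765 · 0.067652 = 0.1193879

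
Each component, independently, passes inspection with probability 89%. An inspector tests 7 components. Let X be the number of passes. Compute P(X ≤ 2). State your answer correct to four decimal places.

X ~ Binomial(7, 0.89); P(X ≤ 2) = Σ C(7,k) p^k (1−p)^(7−k) over k:
  k=0: C(7,0)·0.89^0·0.11^7 = 0.000000
  k=1: C(7,1)·0.89^1·0.11^6 = 0.000011
  k=2: C(7,2)·0.89^2·0.11^5 = 0.000268
Total = 0.000279

0.0003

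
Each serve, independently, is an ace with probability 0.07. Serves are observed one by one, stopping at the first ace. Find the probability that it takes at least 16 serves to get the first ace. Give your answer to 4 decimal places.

Y = number of serves to the first success; geometric, p = 0.07.
P(Y > 15) = P(first 15 all fail) = (1−p)^15 = 0.336701

0.3367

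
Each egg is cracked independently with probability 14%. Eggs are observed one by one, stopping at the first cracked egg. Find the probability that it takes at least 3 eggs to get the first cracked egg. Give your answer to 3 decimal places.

Y = number of eggs to the first success; geometric, p = 0.14.
P(Y > 2) = P(first 2 all fail) = (1−p)^2 = 0.73960

0.740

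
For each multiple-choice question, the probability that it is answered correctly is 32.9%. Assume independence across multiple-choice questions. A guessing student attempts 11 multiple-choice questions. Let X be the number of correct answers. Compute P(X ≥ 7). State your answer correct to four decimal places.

X ~ Binomial(11, 0.329); P(X ≥ 7) = Σ C(11,k) p^k (1−p)^(11−k) over k:
  k=7: C(11,7)·0.329^7·0.671^4 = 0.027911
  k=8: C(11,8)·0.329^8·0.671^3 = 0.006843
  k=9: C(11,9)·0.329^9·0.671^2 = 0.001118
  k=10: C(11,10)·0.329^10·0.671^1 = 0.000110
  k=11: C(11,11)·0.329^11·0.671^0 = 0.000005
Total = 0.035986

0.0360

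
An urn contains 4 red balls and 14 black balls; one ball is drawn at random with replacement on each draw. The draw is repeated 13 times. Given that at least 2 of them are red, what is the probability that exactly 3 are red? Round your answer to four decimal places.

0.3100

X ~ Binomial(13, 0.222222). Want P(X=3 | X≥2) = P(X=3) / P(X≥2).
P(X=3) = C(13,3)·0.222222^3·0.777778^10 = 0.254263
P(X≥2) = 1 − 0.038117 − 0.141578 = 0.820304
Ratio = 0.254263 / 0.820304 = 0.309962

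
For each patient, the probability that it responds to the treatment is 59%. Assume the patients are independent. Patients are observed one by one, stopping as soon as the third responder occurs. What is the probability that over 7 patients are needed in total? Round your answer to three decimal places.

0.106

Needing more than 7 patients ⇔ fewer than 3 successes in the first 7. With X ~ Binomial(7, 0.59), P(Y > 7) = P(X ≤ 2).
  k=0: C(7,0)·0.59^0·0.41^7 = 0.00195
  k=1: C(7,1)·0.59^1·0.41^6 = 0.01962
  k=2: C(7,2)·0.59^2·0.41^5 = 0.08469
P(X ≤ 2) = 0.10626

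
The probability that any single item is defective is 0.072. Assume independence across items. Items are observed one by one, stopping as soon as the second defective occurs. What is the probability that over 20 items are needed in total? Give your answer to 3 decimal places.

0.573

Needing more than 20 items ⇔ fewer than 2 successes in the first 20. With X ~ Binomial(20, 0.072), P(Y > 20) = P(X ≤ 1).
  k=0: C(20,0)·0.072^0·0.928^20 = 0.22437
  k=1: C(20,1)·0.072^1·0.928^19 = 0.34816
P(X ≤ 1) = 0.57252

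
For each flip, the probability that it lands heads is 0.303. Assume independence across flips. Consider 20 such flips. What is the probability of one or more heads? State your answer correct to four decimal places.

P(at least one) = 1 − P(none) = 1 − (1 − 0.303)^20
= 1 − 0.000732 = 0.999268

0.9993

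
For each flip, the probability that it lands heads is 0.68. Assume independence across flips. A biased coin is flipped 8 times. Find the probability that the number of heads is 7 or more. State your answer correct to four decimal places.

0.2178

X ~ Binomial(8, 0.68); P(X ≥ 7) = Σ C(8,k) p^k (1−p)^(8−k) over k:
  k=7: C(8,7)·0.68^7·0.32^1 = 0.172109
  k=8: C(8,8)·0.68^8·0.32^0 = 0.045716
Total = 0.217825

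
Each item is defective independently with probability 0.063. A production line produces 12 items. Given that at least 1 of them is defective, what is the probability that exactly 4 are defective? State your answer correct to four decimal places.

0.0085

X ~ Binomial(12, 0.063). Want P(X=4 | X≥1) = P(X=4) / P(X≥1).
P(X=4) = C(12,4)·0.063^4·0.937^8 = 0.004633
P(X≥1) = 1 − 0.458010 = 0.541990
Ratio = 0.004633 / 0.541990 = 0.008549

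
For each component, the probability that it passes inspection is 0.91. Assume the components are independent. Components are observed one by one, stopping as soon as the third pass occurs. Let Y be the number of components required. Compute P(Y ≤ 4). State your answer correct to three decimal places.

Finishing within 4 components ⇔ at least 3 successes in the first 4. With X ~ Binomial(4, 0.91), P(Y ≤ 4) = 1 − P(X ≤ 2).
  k=0: C(4,0)·0.91^0·0.09^4 = 0.00007
  k=1: C(4,1)·0.91^1·0.09^3 = 0.00265
  k=2: C(4,2)·0.91^2·0.09^2 = 0.04025
1 − 0.04296 = 0.95704

0.957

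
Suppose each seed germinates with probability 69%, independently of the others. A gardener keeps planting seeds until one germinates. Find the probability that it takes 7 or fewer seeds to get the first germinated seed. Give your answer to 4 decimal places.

0.9997

Y = number of seeds to the first success; geometric, p = 0.69.
P(Y ≤ 7) = 1 − (1−p)^7 = 1 − 0.000275 = 0.999725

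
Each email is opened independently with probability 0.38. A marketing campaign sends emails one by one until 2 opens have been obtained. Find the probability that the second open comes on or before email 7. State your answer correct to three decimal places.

0.814

Finishing within 7 emails ⇔ at least 2 successes in the first 7. With X ~ Binomial(7, 0.38), P(Y ≤ 7) = 1 − P(X ≤ 1).
  k=0: C(7,0)·0.38^0·0.62^7 = 0.03522
  k=1: C(7,1)·0.38^1·0.62^6 = 0.15109
1 − 0.18630 = 0.81370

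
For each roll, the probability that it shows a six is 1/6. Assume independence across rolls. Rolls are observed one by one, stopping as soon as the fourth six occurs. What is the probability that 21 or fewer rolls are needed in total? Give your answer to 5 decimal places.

0.47310

Finishing within 21 rolls ⇔ at least 4 successes in the first 21. With X ~ Binomial(21, 0.166667), P(Y ≤ 21) = 1 − P(X ≤ 3).
  k=0: C(21,0)·0.166667^0·0.833333^21 = 0.0217367
  k=1: C(21,1)·0.166667^1·0.833333^20 = 0.0912942
  k=2: C(21,2)·0.166667^2·0.833333^19 = 0.1825884
  k=3: C(21,3)·0.166667^3·0.833333^18 = 0.2312786
1 − 0.5268979 = 0.4731021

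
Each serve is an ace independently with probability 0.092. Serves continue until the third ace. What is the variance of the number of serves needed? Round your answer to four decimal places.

Y = total serves until the third success; negative binomial with r=3, p=0.092.
Var(Y) = r(1−p)/p² = 3·0.908 / 0.092² = 321.833648

321.8336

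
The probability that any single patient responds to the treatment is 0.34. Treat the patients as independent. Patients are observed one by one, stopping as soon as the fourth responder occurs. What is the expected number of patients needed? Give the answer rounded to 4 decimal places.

11.7647

Y = total patients until the fourth success; negative binomial with r=4, p=0.34.
E[Y] = r / p = 4 / 0.34 = 11.764706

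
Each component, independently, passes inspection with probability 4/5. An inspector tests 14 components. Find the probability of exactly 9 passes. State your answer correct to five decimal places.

X ~ Binomial(n=14, p=0.80).
P(X=9) = C(14,9) · p^9 · (1−p)^5
= 2002 · 0.13422 · 0.00032 = 0.0859852

0.08599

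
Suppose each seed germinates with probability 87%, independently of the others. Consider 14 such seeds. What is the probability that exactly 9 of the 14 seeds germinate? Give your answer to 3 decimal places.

0.021

X ~ Binomial(n=14, p=0.87).
P(X=9) = C(14,9) · p^9 · (1−p)^5
= 2002 · 0.28554 · 3.7129e-05 = 0.02123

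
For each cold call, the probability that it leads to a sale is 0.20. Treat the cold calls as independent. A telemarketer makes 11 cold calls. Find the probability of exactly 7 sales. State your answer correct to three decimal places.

X ~ Binomial(n=11, p=0.20).
P(X=7) = C(11,7) · p^7 · (1−p)^4
= 330 · 1.28e-05 · 0.4096 = 0.00173

0.002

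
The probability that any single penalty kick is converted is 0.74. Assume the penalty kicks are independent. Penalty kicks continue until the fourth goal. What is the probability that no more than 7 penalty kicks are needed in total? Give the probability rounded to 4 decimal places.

0.9198

Finishing within 7 penalty kicks ⇔ at least 4 successes in the first 7. With X ~ Binomial(7, 0.74), P(Y ≤ 7) = 1 − P(X ≤ 3).
  k=0: C(7,0)·0.74^0·0.26^7 = 0.000080
  k=1: C(7,1)·0.74^1·0.26^6 = 0.001600
  k=2: C(7,2)·0.74^2·0.26^5 = 0.013663
  k=3: C(7,3)·0.74^3·0.26^4 = 0.064812
1 − 0.080156 = 0.919844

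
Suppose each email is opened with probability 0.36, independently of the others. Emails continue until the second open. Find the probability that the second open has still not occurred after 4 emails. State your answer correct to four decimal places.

Needing more than 4 emails ⇔ fewer than 2 successes in the first 4. With X ~ Binomial(4, 0.36), P(Y > 4) = P(X ≤ 1).
  k=0: C(4,0)·0.36^0·0.64^4 = 0.167772
  k=1: C(4,1)·0.36^1·0.64^3 = 0.377487
P(X ≤ 1) = 0.545260

0.5453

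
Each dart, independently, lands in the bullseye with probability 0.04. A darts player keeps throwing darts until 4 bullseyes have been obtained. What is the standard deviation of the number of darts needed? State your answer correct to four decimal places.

Y = total darts until the fourth success; negative binomial with r=4, p=0.04.
SD(Y) = √[r(1−p)/p²] = √(2400.000000) = 48.989795

48.9898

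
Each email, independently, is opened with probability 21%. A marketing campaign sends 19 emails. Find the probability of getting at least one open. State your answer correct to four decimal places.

P(at least one) = 1 − P(none) = 1 − (1 − 0.21)^19
= 1 − 0.011348 = 0.988652

0.9887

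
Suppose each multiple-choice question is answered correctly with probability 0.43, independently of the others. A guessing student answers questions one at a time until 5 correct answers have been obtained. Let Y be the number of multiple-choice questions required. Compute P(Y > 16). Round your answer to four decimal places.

0.1131

Needing more than 16 multiple-choice questions ⇔ fewer than 5 successes in the first 16. With X ~ Binomial(16, 0.43), P(Y > 16) = P(X ≤ 4).
  k=0: C(16,0)·0.43^0·0.57^16 = 0.000124
  k=1: C(16,1)·0.43^1·0.57^15 = 0.001499
  k=2: C(16,2)·0.43^2·0.57^14 = 0.008479
  k=3: C(16,3)·0.43^3·0.57^13 = 0.029852
  k=4: C(16,4)·0.43^4·0.57^12 = 0.073189
P(X ≤ 4) = 0.113142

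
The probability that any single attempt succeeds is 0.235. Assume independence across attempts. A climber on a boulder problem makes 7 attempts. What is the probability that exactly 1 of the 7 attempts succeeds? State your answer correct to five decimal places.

X ~ Binomial(n=7, p=0.235).
P(X=1) = C(7,1) · p^1 · (1−p)^6
= 7 · 0.235 · 0.20043 = 0.3297118

0.32971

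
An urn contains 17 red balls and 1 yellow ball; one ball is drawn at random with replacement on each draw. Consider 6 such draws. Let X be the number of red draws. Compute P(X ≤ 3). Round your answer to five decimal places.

X ~ Binomial(6, 0.944444); P(X ≤ 3) = Σ C(6,k) p^k (1−p)^(6−k) over k:
  k=0: C(6,0)·0.944444^0·0.055556^6 = 0.0000000
  k=1: C(6,1)·0.944444^1·0.055556^5 = 0.0000030
  k=2: C(6,2)·0.944444^2·0.055556^4 = 0.0001275
  k=3: C(6,3)·0.944444^3·0.055556^3 = 0.0028890
Total = 0.0030194

0.00302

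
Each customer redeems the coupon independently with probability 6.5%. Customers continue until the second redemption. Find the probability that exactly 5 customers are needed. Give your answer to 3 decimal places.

Y = trial on which the second success occurs; negative binomial, r=2, p=0.065.
P(Y=5) = C(4,1) · p^2 · (1−p)^3
= 4 · 0.004225 · 0.8174 = 0.01381

0.014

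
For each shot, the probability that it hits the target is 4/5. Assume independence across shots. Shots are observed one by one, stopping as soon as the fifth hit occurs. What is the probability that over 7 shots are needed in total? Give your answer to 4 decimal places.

Needing more than 7 shots ⇔ fewer than 5 successes in the first 7. With X ~ Binomial(7, 0.80), P(Y > 7) = P(X ≤ 4).
  k=0: C(7,0)·0.80^0·0.20^7 = 0.000013
  k=1: C(7,1)·0.80^1·0.20^6 = 0.000358
  k=2: C(7,2)·0.80^2·0.20^5 = 0.004301
  k=3: C(7,3)·0.80^3·0.20^4 = 0.028672
  k=4: C(7,4)·0.80^4·0.20^3 = 0.114688
P(X ≤ 4) = 0.148032

0.1480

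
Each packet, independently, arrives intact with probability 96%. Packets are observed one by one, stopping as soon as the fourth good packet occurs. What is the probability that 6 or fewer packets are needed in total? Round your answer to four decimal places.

0.9988

Finishing within 6 packets ⇔ at least 4 successes in the first 6. With X ~ Binomial(6, 0.96), P(Y ≤ 6) = 1 − P(X ≤ 3).
  k=0: C(6,0)·0.96^0·0.04^6 = 0.000000
  k=1: C(6,1)·0.96^1·0.04^5 = 0.000001
  k=2: C(6,2)·0.96^2·0.04^4 = 0.000035
  k=3: C(6,3)·0.96^3·0.04^3 = 0.001132
1 − 0.001168 = 0.998832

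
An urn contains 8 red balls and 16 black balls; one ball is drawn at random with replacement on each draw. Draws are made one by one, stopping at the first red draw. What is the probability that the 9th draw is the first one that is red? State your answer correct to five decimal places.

Geometric (trials to first success), p = 0.333333.
P(Y = 9) = (1−p)^8 · p = 0.039018 · 0.333333 = 0.0130061

0.01301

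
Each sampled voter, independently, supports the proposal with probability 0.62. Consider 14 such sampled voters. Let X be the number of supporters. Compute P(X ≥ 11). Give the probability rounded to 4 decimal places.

X ~ Binomial(14, 0.62); P(X ≥ 11) = Σ C(14,k) p^k (1−p)^(14−k) over k:
  k=11: C(14,11)·0.62^11·0.38^3 = 0.103935
  k=12: C(14,12)·0.62^12·0.38^2 = 0.042394
  k=13: C(14,13)·0.62^13·0.38^1 = 0.010642
  k=14: C(14,14)·0.62^14·0.38^0 = 0.001240
Total = 0.158211

0.1582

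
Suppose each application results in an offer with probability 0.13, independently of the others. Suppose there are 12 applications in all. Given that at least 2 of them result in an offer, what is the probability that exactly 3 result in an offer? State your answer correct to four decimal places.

0.2907

X ~ Binomial(12, 0.13). Want P(X=3 | X≥2) = P(X=3) / P(X≥2).
P(X=3) = C(12,3)·0.13^3·0.87^9 = 0.138015
P(X≥2) = 1 − 0.188032 − 0.337160 = 0.474808
Ratio = 0.138015 / 0.474808 = 0.290675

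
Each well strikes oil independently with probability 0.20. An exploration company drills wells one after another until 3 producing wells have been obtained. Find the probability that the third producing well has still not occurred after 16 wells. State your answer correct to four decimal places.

0.3518

Needing more than 16 wells ⇔ fewer than 3 successes in the first 16. With X ~ Binomial(16, 0.20), P(Y > 16) = P(X ≤ 2).
  k=0: C(16,0)·0.20^0·0.80^16 = 0.028147
  k=1: C(16,1)·0.20^1·0.80^15 = 0.112590
  k=2: C(16,2)·0.20^2·0.80^14 = 0.211106
P(X ≤ 2) = 0.351844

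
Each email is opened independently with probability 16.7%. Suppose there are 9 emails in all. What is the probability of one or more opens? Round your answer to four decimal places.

0.8069

P(at least one) = 1 − P(none) = 1 − (1 − 0.167)^9
= 1 − 0.193110 = 0.806890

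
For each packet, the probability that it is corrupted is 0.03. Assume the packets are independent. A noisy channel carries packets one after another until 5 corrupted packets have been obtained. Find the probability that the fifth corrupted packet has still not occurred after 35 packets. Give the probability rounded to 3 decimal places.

0.996

Needing more than 35 packets ⇔ fewer than 5 successes in the first 35. With X ~ Binomial(35, 0.03), P(Y > 35) = P(X ≤ 4).
  k=0: C(35,0)·0.03^0·0.97^35 = 0.34436
  k=1: C(35,1)·0.03^1·0.97^34 = 0.37276
  k=2: C(35,2)·0.03^2·0.97^33 = 0.19599
  k=3: C(35,3)·0.03^3·0.97^32 = 0.06668
  k=4: C(35,4)·0.03^4·0.97^31 = 0.01650
P(X ≤ 4) = 0.99628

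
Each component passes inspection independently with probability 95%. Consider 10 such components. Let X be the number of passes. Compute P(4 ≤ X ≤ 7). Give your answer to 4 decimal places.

X ~ Binomial(10, 0.95); P(4 ≤ X ≤ 7) = Σ C(10,k) p^k (1−p)^(10−k) over k:
  k=4: C(10,4)·0.95^4·0.05^6 = 0.000003
  k=5: C(10,5)·0.95^5·0.05^5 = 0.000061
  k=6: C(10,6)·0.95^6·0.05^4 = 0.000965
  k=7: C(10,7)·0.95^7·0.05^3 = 0.010475
Total = 0.011503

0.0115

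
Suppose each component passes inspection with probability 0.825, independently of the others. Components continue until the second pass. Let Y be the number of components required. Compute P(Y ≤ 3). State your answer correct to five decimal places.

Finishing within 3 components ⇔ at least 2 successes in the first 3. With X ~ Binomial(3, 0.825), P(Y ≤ 3) = 1 − P(X ≤ 1).
  k=0: C(3,0)·0.825^0·0.175^3 = 0.0053594
  k=1: C(3,1)·0.825^1·0.175^2 = 0.0757969
1 − 0.0811562 = 0.9188437

0.91884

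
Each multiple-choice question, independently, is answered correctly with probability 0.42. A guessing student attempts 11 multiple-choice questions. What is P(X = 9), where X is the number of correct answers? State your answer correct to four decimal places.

X ~ Binomial(n=11, p=0.42).
P(X=9) = C(11,9) · p^9 · (1−p)^2
= 55 · 0.00040667 · 0.3364 = 0.007524

0.0075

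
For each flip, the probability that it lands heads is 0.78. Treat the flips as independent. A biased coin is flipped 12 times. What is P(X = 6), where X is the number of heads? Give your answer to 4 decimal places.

0.0236

X ~ Binomial(n=12, p=0.78).
P(X=6) = C(12,6) · p^6 · (1−p)^6
= 924 · 0.2252 · 0.00011338 = 0.023593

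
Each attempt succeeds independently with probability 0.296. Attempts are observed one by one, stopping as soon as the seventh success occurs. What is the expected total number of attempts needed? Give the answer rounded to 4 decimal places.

Y = total attempts until the seventh success; negative binomial with r=7, p=0.296.
E[Y] = r / p = 7 / 0.296 = 23.648649

23.6486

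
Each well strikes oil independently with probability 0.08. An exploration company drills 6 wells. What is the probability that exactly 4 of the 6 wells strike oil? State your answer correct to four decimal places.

0.0005

X ~ Binomial(n=6, p=0.08).
P(X=4) = C(6,4) · p^4 · (1−p)^2
= 15 · 4.096e-05 · 0.8464 = 0.000520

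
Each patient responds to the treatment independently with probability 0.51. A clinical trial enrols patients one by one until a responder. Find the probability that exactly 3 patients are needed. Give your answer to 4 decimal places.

Geometric (trials to first success), p = 0.51.
P(Y = 3) = (1−p)^2 · p = 0.2401 · 0.51 = 0.122451

0.1225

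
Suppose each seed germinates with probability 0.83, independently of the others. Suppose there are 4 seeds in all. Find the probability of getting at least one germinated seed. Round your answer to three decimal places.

0.999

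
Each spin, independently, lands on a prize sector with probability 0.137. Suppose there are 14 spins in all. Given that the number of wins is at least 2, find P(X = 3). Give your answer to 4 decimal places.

0.3135

X ~ Binomial(14, 0.137). Want P(X=3 | X≥2) = P(X=3) / P(X≥2).
P(X=3) = C(14,3)·0.137^3·0.863^11 = 0.185090
P(X≥2) = 1 − 0.127102 − 0.282481 = 0.590418
Ratio = 0.185090 / 0.590418 = 0.313489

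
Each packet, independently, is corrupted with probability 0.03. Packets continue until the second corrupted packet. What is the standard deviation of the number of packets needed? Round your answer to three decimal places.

Y = total packets until the second success; negative binomial with r=2, p=0.03.
SD(Y) = √[r(1−p)/p²] = √(2155.55556) = 46.42796

46.428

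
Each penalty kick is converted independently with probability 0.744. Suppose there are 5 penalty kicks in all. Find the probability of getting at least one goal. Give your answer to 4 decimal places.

0.9989

P(at least one) = 1 − P(none) = 1 − (1 − 0.744)^5
= 1 − 0.001100 = 0.998900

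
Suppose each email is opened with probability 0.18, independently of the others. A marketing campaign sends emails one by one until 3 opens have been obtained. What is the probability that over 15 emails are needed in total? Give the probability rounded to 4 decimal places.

Needing more than 15 emails ⇔ fewer than 3 successes in the first 15. With X ~ Binomial(15, 0.18), P(Y > 15) = P(X ≤ 2).
  k=0: C(15,0)·0.18^0·0.82^15 = 0.050957
  k=1: C(15,1)·0.18^1·0.82^14 = 0.167787
  k=2: C(15,2)·0.18^2·0.82^13 = 0.257819
P(X ≤ 2) = 0.476563

0.4766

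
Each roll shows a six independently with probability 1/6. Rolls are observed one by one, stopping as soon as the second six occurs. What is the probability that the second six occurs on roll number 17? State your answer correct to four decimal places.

Y = trial on which the second success occurs; negative binomial, r=2, p=0.166667.
P(Y=17) = C(16,1) · p^2 · (1−p)^15
= 16 · 0.027778 · 0.064905 = 0.028847

0.0288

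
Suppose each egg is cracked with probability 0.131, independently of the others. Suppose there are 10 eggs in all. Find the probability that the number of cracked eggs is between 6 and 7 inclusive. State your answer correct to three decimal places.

X ~ Binomial(10, 0.131); P(6 ≤ X ≤ 7) = Σ C(10,k) p^k (1−p)^(10−k) over k:
  k=6: C(10,6)·0.131^6·0.869^4 = 0.00061
  k=7: C(10,7)·0.131^7·0.869^3 = 0.00005
Total = 0.00066

0.001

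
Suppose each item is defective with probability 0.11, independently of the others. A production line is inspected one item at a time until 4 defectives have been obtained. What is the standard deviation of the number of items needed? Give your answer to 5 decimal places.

Y = total items until the fourth success; negative binomial with r=4, p=0.11.
SD(Y) = √[r(1−p)/p²] = √(294.2148760) = 17.1526930

17.15269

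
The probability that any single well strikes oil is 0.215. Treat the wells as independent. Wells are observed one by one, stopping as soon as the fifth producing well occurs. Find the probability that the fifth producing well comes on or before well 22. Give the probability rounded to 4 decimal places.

0.5273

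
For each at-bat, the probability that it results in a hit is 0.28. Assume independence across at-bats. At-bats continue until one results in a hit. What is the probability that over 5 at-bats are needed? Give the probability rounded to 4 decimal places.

Y = number of at-bats to the first success; geometric, p = 0.28.
P(Y > 5) = P(first 5 all fail) = (1−p)^5 = 0.193492

0.1935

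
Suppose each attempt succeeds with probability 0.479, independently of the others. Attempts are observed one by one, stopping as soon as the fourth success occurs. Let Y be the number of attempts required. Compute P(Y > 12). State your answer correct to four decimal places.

0.0955

Needing more than 12 attempts ⇔ fewer than 4 successes in the first 12. With X ~ Binomial(12, 0.479), P(Y > 12) = P(X ≤ 3).
  k=0: C(12,0)·0.479^0·0.521^12 = 0.000400
  k=1: C(12,1)·0.479^1·0.521^11 = 0.004413
  k=2: C(12,2)·0.479^2·0.521^10 = 0.022315
  k=3: C(12,3)·0.479^3·0.521^9 = 0.068386
P(X ≤ 3) = 0.095514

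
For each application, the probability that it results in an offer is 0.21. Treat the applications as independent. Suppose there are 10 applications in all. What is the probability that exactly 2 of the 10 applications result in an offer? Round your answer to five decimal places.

X ~ Binomial(n=10, p=0.21).
P(X=2) = C(10,2) · p^2 · (1−p)^8
= 45 · 0.0441 · 0.15171 = 0.3010702

0.30107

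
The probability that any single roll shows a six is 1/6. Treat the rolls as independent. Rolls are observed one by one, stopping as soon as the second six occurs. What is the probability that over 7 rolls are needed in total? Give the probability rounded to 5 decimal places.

0.66980

Needing more than 7 rolls ⇔ fewer than 2 successes in the first 7. With X ~ Binomial(7, 0.166667), P(Y > 7) = P(X ≤ 1).
  k=0: C(7,0)·0.166667^0·0.833333^7 = 0.2790816
  k=1: C(7,1)·0.166667^1·0.833333^6 = 0.3907143
P(X ≤ 1) = 0.6697960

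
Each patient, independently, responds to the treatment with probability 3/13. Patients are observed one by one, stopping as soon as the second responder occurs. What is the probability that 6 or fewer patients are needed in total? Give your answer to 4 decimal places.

0.4199

Finishing within 6 patients ⇔ at least 2 successes in the first 6. With X ~ Binomial(6, 0.230769), P(Y ≤ 6) = 1 − P(X ≤ 1).
  k=0: C(6,0)·0.230769^0·0.769231^6 = 0.207176
  k=1: C(6,1)·0.230769^1·0.769231^5 = 0.372917
1 − 0.580093 = 0.419907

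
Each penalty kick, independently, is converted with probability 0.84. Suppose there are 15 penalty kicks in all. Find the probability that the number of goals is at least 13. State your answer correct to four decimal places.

0.5608

X ~ Binomial(15, 0.84); P(X ≥ 13) = Σ C(15,k) p^k (1−p)^(15−k) over k:
  k=13: C(15,13)·0.84^13·0.16^2 = 0.278651
  k=14: C(15,14)·0.84^14·0.16^1 = 0.208988
  k=15: C(15,15)·0.84^15·0.16^0 = 0.073146
Total = 0.560784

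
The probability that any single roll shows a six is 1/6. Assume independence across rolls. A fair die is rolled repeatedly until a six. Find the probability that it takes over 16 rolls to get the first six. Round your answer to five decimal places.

Y = number of rolls to the first success; geometric, p = 0.166667.
P(Y > 16) = P(first 16 all fail) = (1−p)^16 = 0.0540879

0.05409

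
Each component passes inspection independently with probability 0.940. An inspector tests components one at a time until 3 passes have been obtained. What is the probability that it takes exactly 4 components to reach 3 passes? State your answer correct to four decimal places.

0.1495

Y = trial on which the third success occurs; negative binomial, r=3, p=0.94.
P(Y=4) = C(3,2) · p^3 · (1−p)^1
= 3 · 0.83058 · 0.06 = 0.149505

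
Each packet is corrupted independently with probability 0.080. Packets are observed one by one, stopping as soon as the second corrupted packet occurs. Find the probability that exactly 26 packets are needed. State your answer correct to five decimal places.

0.02163

Y = trial on which the second success occurs; negative binomial, r=2, p=0.08.
P(Y=26) = C(25,1) · p^2 · (1−p)^24
= 25 · 0.0064 · 0.13518 = 0.0216286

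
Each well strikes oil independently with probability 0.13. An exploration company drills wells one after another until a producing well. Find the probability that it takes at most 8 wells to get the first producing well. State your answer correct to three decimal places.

0.672

Y = number of wells to the first success; geometric, p = 0.13.
P(Y ≤ 8) = 1 − (1−p)^8 = 1 − 0.32821 = 0.67179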